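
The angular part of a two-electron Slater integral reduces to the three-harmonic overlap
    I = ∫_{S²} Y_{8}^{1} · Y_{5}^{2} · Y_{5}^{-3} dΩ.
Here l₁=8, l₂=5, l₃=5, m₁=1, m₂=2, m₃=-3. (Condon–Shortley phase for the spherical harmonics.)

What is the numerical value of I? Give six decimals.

0.157845

m-sum 0 ✓  L=18 even ✓  3≤5≤13 ✓
Π(2lᵢ+1) = 17×11×11 = 2057
triangle coeff Δ(8,5,5) = 1/37413090
Σ_t [3,5]: t=3:−1/1036800 t=4:+1/331776 t=5:−1/1036800 = 1/921600
(3j)²=490/46189 [(8 5 5; 0 0 0)], sign=-1
Σ_t [5,7]: t=5:−1/2073600 t=6:+1/7257600 t=7:−1/406425600 = -47/135475200
(3j)²=6627/461890 [(8 5 5; 1 2 -3)], sign=-1
⇒ 4πI² = 324723/1037153
I = (+1)√(324723/1037153/(4π)) = 0.15784476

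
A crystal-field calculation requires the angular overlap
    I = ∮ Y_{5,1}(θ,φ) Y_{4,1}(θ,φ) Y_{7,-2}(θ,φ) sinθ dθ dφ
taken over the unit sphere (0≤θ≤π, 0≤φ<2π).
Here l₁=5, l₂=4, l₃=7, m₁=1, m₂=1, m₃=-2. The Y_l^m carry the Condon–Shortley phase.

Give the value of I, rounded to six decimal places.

m-sum 0 ✓  L=16 even ✓  1≤7≤9 ✓
Π(2lᵢ+1) = 11×9×15 = 1485
triangle coeff Δ(5,4,7) = 1/6126120
Σ_t [0,2]: t=0:+1/69120 t=1:−1/20736 t=2:+1/69120 = -1/51840
(3j)²=280/21879 [(5 4 7; 0 0 0)], sign=+1
Σ_t [0,2]: t=0:+1/138240 t=1:−1/34560 t=2:+1/103680 = -1/82944
(3j)²=125/9724 [(5 4 7; 1 1 -2)], sign=+1
⇒ 4πI² = 131250/537251
I = (+1)√(131250/537251/(4π)) = 0.13942996

0.139430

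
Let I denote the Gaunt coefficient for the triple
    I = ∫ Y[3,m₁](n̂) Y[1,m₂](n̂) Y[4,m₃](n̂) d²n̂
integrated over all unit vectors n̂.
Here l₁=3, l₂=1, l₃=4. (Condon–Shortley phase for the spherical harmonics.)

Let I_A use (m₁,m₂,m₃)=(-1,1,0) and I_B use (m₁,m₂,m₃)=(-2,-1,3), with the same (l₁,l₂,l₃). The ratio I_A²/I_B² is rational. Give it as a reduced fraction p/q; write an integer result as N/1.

2/7

l's match ⇒ only the (l;m) 3-j factors differ between A and B.
A: triangle coeff Δ(3,1,4) = 1/252; Σ_t [0,0]: t=0:+1/96 = 1/96; (3j)²=1/42 [(3 1 4; -1 1 0)], sign=+1
B: triangle coeff Δ(3,1,4) = 1/252; Σ_t [0,0]: t=0:+1/240 = 1/240; (3j)²=1/12 [(3 1 4; -2 -1 3)], sign=-1
I_A²/I_B² = (1/42)/(1/12) = 2/7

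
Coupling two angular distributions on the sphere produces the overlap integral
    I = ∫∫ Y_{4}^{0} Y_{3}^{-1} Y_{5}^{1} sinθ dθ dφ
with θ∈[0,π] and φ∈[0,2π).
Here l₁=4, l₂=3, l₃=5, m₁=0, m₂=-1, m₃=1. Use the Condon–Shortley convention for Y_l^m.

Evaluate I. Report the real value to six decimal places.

-0.086020

Checks pass: Σm=0; 12 even; l₃=5∈[1,7].
(2·4+1)(2·3+1)(2·5+1) = 693
Δ: 2! 6! 4! / 13! → 1/180180
sum: t=0:+1/576 t=1:−1/144 t=2:+1/576 = -1/288
3j²(4 3 5; 0 0 0) = Δ·Π!·Σ² = 20/1001  (sign +1)
sum: t=0:+1/384 t=1:−1/216 t=2:+1/2304 = -11/6912
3j²(4 3 5; 0 -1 1) = Δ·Π!·Σ² = 11/1638  (sign -1)
combine: 4πI² = 693·20/1001·11/1638 = 110/1183
take √, sign -1: I = -0.08601992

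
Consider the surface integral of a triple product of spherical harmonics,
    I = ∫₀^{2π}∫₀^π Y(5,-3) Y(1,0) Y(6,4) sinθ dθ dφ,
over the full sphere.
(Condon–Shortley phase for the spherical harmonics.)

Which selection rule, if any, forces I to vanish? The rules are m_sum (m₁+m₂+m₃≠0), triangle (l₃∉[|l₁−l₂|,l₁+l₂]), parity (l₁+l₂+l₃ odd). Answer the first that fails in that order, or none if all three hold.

m_sum

azimuthal sum: -3 + 0 + 4 = 1  ✗
4 ≤ 6 ≤ 6 (triangle on l)
L = 5 + 1 + 6 = 12 (even)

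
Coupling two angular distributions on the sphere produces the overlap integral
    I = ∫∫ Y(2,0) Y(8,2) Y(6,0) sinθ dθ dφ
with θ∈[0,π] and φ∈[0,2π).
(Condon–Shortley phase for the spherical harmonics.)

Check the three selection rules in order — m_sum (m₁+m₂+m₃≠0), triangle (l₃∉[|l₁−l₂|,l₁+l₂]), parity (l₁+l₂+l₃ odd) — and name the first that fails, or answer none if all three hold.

m₁+m₂+m₃ = 0 + 2 + 0 = 2  ✗
triangle: |2−8|=6 ≤ l₃=6 ≤ 2+8=10
parity: l₁+l₂+l₃ = 16 is even

m_sum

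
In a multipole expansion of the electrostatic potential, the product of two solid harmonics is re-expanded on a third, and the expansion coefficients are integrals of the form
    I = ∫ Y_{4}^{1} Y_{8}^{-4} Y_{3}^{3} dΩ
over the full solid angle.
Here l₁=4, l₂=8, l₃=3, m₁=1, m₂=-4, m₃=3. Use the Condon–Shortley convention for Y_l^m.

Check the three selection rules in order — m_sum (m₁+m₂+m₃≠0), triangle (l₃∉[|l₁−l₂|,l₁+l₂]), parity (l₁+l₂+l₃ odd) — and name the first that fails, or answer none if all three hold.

triangle

Σmᵢ = 0  ✓
l₃∈[|l₁−l₂|,l₁+l₂]=[4,12], have l₃=3  ✗
Σlᵢ = 15 ⇒ odd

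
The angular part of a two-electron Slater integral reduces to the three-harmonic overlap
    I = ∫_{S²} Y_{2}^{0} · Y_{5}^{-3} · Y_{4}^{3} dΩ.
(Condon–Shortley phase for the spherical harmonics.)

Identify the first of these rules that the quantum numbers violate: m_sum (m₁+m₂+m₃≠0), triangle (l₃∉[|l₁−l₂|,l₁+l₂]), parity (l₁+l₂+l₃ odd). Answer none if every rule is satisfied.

Σmᵢ = 0  ✓
l₃∈[|l₁−l₂|,l₁+l₂]=[3,7], have l₃=4  ✓
Σlᵢ = 11 ⇒ odd  ✗

parity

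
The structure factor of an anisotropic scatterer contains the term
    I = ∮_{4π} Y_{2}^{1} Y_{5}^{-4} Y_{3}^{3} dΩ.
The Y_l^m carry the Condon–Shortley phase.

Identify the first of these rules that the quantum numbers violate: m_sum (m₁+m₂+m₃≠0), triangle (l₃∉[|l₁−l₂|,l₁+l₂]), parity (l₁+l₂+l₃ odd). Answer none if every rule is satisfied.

azimuthal sum: 1 − 4 + 3 = 0  ✓
3 ≤ 3 ≤ 7 (triangle on l)  ✓
L = 2 + 5 + 3 = 10 (even)  ✓

none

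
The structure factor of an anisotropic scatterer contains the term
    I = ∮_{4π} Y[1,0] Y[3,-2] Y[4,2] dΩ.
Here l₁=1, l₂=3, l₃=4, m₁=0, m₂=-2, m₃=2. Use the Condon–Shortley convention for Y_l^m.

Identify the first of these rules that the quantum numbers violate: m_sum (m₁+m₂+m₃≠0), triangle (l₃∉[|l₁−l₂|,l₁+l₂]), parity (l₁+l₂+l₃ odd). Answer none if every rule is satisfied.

none

m₁+m₂+m₃ = 0 − 2 + 2 = 0  ✓
triangle: |1−3|=2 ≤ l₃=4 ≤ 1+3=4  ✓
parity: l₁+l₂+l₃ = 8 is even  ✓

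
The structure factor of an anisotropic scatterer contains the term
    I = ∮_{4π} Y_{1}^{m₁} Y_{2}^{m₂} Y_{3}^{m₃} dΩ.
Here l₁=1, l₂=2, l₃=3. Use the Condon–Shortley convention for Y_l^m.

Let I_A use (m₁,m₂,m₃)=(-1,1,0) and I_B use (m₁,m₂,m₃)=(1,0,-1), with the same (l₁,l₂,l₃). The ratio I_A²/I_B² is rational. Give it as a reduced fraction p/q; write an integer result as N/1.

l's match ⇒ only the (l;m) 3-j factors differ between A and B.
A: triangle coeff Δ(1,2,3) = 1/105; Σ_t [0,0]: t=0:+1/12 = 1/12; (3j)²=1/35 [(1 2 3; -1 1 0)], sign=-1
B: triangle coeff Δ(1,2,3) = 1/105; Σ_t [0,0]: t=0:+1/8 = 1/8; (3j)²=2/35 [(1 2 3; 1 0 -1)], sign=+1
I_A²/I_B² = (1/35)/(2/35) = 1/2

1/2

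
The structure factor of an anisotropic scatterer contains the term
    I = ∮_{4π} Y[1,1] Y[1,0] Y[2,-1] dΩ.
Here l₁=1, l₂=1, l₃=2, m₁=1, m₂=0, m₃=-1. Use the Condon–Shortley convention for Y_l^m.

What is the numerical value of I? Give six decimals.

-0.218510

Checks pass: Σm=0; 4 even; l₃=2∈[0,2].
(2·1+1)(2·1+1)(2·2+1) = 45
Δ: 0! 2! 2! / 5! → 1/30
sum: t=0:+1/1 = 1/1
3j²(1 1 2; 0 0 0) = Δ·Π!·Σ² = 2/15  (sign +1)
sum: t=0:+1/2 = 1/2
3j²(1 1 2; 1 0 -1) = Δ·Π!·Σ² = 1/10  (sign -1)
combine: 4πI² = 45·2/15·1/10 = 3/5
take √, sign -1: I = -0.21850969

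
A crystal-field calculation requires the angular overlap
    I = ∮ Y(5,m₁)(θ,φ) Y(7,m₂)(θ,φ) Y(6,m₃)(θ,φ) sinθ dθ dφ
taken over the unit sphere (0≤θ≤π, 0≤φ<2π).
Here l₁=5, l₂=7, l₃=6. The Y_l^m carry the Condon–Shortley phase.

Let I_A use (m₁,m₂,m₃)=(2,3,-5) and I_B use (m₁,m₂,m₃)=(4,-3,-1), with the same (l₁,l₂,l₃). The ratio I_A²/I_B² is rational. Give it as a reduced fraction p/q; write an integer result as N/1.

Same 5,7,6: normalisation and zero-m 3j drop out of the ratio.
A: Δ: 6! 4! 8! / 19! → 1/174594420; sum: t=2:+1/11612160 t=3:−1/4354560 = -1/6967296; 3j²(5 7 6; 2 3 -5) = Δ·Π!·Σ² = 625/50388  (sign +1)
B: Δ: 6! 4! 8! / 19! → 1/174594420; sum: t=0:+1/2488320 t=1:−1/2073600 = -1/12441600; 3j²(5 7 6; 4 -3 -1) = Δ·Π!·Σ² = 98/138567  (sign +1)
I_A²/I_B² = (625/50388)/(98/138567) = 6875/392

6875/392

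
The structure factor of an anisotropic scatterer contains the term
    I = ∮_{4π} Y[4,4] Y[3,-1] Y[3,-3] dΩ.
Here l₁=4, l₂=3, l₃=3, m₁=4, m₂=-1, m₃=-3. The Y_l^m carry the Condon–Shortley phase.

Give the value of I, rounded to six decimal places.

-0.166198

Rules hold: Σm=0, L=10 even, 1≤3≤7.
N = 9·7·7 = 441
Δ = 4!·4!·2!/11! = 1/34650
Racah Σ t=1..3: t=1:−1/72 t=2:+1/16 t=3:−1/72 = 5/144
⇒ 3j(4 3 3; 0 0 0)² = 2/77, sgn -1
Racah Σ t=0..0: t=0:+1/1152 = 1/1152
⇒ 3j(4 3 3; 4 -1 -3)² = 1/33, sgn +1
4πI² = N·(3j₀)²·(3jₘ)² = 42/121
I = -1·√(0.347107/4π) = -0.16619847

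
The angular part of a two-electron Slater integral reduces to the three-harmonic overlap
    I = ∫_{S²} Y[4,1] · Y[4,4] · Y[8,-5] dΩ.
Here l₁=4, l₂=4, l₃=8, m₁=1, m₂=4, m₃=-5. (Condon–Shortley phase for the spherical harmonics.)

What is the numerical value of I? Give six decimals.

Checks pass: Σm=0; 16 even; l₃=8∈[0,8].
(2·4+1)(2·4+1)(2·8+1) = 1377
Δ: 0! 8! 8! / 17! → 1/218790
sum: t=0:+1/331776 = 1/331776
3j²(4 4 8; 0 0 0) = Δ·Π!·Σ² = 490/21879  (sign +1)
sum: t=0:+1/29030400 = 1/29030400
3j²(4 4 8; 1 4 -5) = Δ·Π!·Σ² = 1/170  (sign -1)
combine: 4πI² = 1377·490/21879·1/170 = 441/2431
take √, sign -1: I = -0.12014948

-0.120149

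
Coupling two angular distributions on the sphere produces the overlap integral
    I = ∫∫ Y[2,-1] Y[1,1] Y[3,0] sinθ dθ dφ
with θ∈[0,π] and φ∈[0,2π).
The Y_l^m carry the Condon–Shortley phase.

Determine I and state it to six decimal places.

m-sum 0 ✓  L=6 even ✓  1≤3≤3 ✓
Π(2lᵢ+1) = 5×3×7 = 105
triangle coeff Δ(2,1,3) = 1/105
Σ_t [0,0]: t=0:+1/4 = 1/4
(3j)²=3/35 [(2 1 3; 0 0 0)], sign=-1
Σ_t [0,0]: t=0:+1/12 = 1/12
(3j)²=1/35 [(2 1 3; -1 1 0)], sign=-1
⇒ 4πI² = 9/35
I = (+1)√(9/35/(4π)) = 0.14304817

0.143048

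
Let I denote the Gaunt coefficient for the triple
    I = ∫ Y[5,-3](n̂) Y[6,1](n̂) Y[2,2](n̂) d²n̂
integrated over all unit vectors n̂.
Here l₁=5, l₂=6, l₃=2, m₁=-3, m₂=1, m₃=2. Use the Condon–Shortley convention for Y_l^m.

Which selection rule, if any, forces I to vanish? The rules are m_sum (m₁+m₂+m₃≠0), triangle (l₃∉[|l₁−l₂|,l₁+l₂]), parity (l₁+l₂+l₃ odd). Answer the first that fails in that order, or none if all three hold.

parity

Σmᵢ = 0  ✓
l₃∈[|l₁−l₂|,l₁+l₂]=[1,11], have l₃=2  ✓
Σlᵢ = 13 ⇒ odd  ✗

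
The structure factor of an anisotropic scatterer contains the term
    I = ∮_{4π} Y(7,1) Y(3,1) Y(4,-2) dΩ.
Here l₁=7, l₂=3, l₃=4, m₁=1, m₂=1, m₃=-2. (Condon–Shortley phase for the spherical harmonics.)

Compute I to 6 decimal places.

Checks pass: Σm=0; 14 even; l₃=4∈[4,10].
(2·7+1)(2·3+1)(2·4+1) = 945
Δ: 6! 8! 0! / 15! → 1/45045
sum: t=3:−1/20736 = -1/20736
3j²(7 3 4; 0 0 0) = Δ·Π!·Σ² = 35/1287  (sign -1)
sum: t=4:+1/69120 = 1/69120
3j²(7 3 4; 1 1 -2) = Δ·Π!·Σ² = 4/429  (sign +1)
combine: 4πI² = 945·35/1287·4/429 = 4900/20449
take √, sign -1: I = -0.13808836

-0.138088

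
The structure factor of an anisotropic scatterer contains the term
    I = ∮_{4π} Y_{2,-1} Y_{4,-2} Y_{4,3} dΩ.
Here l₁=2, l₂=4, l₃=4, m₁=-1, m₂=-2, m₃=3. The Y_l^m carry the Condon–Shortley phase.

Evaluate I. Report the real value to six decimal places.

Checks pass: Σm=0; 10 even; l₃=4∈[2,6].
(2·2+1)(2·4+1)(2·4+1) = 405
Δ: 2! 2! 6! / 11! → 1/13860
sum: t=0:+1/192 t=1:−1/36 t=2:+1/192 = -5/288
3j²(2 4 4; 0 0 0) = Δ·Π!·Σ² = 20/693  (sign -1)
sum: t=1:−1/240 t=2:+1/1440 = -1/288
3j²(2 4 4; -1 -2 3) = Δ·Π!·Σ² = 5/132  (sign +1)
combine: 4πI² = 405·20/693·5/132 = 375/847
take √, sign -1: I = -0.18770204

-0.187702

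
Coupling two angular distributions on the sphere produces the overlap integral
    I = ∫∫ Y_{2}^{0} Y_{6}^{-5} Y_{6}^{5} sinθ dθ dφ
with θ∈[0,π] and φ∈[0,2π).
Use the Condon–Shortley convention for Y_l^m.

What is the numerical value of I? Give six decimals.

0.126157

Rules hold: Σm=0, L=14 even, 4≤6≤8.
N = 5·13·13 = 845
Δ = 2!·2!·10!/15! = 1/90090
Racah Σ t=0..2: t=0:+1/69120 t=1:−1/14400 t=2:+1/69120 = -7/172800
⇒ 3j(2 6 6; 0 0 0)² = 14/715, sgn -1
Racah Σ t=0..1: t=0:+1/1451520 t=1:−1/3628800 = 1/2419200
⇒ 3j(2 6 6; 0 -5 5)² = 11/910, sgn -1
4πI² = N·(3j₀)²·(3jₘ)² = 1/5
I = +1·√(0.2/4π) = 0.12615663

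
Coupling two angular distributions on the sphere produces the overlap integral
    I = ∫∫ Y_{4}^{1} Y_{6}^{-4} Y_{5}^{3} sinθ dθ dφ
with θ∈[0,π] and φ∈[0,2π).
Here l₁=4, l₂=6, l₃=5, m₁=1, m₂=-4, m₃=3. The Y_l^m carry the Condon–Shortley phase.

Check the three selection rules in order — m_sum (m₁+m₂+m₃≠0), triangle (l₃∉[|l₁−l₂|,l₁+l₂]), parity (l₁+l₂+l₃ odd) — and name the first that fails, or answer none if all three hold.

azimuthal sum: 1 − 4 + 3 = 0  ✓
2 ≤ 5 ≤ 10 (triangle on l)  ✓
L = 4 + 6 + 5 = 15 (odd)  ✗

parity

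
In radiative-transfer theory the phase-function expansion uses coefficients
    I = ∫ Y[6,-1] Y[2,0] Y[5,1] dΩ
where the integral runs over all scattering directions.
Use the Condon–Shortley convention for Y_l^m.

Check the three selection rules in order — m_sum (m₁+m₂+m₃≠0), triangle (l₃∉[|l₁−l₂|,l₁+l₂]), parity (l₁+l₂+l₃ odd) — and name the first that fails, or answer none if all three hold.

m₁+m₂+m₃ = -1 + 0 + 1 = 0  ✓
triangle: |6−2|=4 ≤ l₃=5 ≤ 6+2=8  ✓
parity: l₁+l₂+l₃ = 13 is odd  ✗

parity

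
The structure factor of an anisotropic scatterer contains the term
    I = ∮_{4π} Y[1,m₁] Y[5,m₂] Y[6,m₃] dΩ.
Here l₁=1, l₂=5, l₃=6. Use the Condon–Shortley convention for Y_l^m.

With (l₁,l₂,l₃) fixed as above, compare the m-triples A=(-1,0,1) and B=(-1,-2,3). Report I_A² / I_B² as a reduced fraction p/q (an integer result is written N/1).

Shared (l₁,l₂,l₃)=(1,5,6): N and (l;000)² cancel in I_A²/I_B².
A: Δ = 0!·2!·10!/13! = 1/858; Racah Σ t=0..0: t=0:+1/28800 = 1/28800; ⇒ 3j(1 5 6; -1 0 1)² = 7/286, sgn -1
B: Δ = 0!·2!·10!/13! = 1/858; Racah Σ t=0..0: t=0:+1/60480 = 1/60480; ⇒ 3j(1 5 6; -1 -2 3)² = 6/143, sgn -1
I_A²/I_B² = (7/286)/(6/143) = 7/12

7/12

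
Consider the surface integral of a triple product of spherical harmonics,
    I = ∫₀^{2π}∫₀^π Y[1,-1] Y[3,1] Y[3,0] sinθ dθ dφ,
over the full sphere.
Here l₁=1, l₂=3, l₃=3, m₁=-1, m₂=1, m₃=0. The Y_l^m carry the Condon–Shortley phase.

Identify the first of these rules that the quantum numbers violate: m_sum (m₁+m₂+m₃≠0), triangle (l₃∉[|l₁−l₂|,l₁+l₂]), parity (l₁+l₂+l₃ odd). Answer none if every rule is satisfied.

azimuthal sum: -1 + 1 + 0 = 0  ✓
2 ≤ 3 ≤ 4 (triangle on l)  ✓
L = 1 + 3 + 3 = 7 (odd)  ✗

parity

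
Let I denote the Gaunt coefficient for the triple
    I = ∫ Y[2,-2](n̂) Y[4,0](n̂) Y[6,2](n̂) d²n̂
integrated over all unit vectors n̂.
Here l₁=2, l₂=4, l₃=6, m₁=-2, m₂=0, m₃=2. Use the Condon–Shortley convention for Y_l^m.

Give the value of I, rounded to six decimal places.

m-sum 0 ✓  L=12 even ✓  2≤6≤6 ✓
Π(2lᵢ+1) = 5×9×13 = 585
triangle coeff Δ(2,4,6) = 1/6435
Σ_t [0,0]: t=0:+1/2304 = 1/2304
(3j)²=5/143 [(2 4 6; 0 0 0)], sign=+1
Σ_t [0,0]: t=0:+1/13824 = 1/13824
(3j)²=14/1287 [(2 4 6; -2 0 2)], sign=+1
⇒ 4πI² = 350/1573
I = (+1)√(350/1573/(4π)) = 0.13306527

0.133065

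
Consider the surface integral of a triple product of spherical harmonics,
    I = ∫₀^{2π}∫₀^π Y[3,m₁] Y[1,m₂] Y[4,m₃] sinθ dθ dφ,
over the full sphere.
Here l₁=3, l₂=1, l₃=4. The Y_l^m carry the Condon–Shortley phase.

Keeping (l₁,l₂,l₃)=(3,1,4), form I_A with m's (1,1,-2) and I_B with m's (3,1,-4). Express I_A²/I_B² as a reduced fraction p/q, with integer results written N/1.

Same 3,1,4: normalisation and zero-m 3j drop out of the ratio.
A: Δ: 0! 6! 2! / 9! → 1/252; sum: t=0:+1/96 = 1/96; 3j²(3 1 4; 1 1 -2) = Δ·Π!·Σ² = 5/84  (sign +1)
B: Δ: 0! 6! 2! / 9! → 1/252; sum: t=0:+1/1440 = 1/1440; 3j²(3 1 4; 3 1 -4) = Δ·Π!·Σ² = 1/9  (sign +1)
I_A²/I_B² = (5/84)/(1/9) = 15/28

15/28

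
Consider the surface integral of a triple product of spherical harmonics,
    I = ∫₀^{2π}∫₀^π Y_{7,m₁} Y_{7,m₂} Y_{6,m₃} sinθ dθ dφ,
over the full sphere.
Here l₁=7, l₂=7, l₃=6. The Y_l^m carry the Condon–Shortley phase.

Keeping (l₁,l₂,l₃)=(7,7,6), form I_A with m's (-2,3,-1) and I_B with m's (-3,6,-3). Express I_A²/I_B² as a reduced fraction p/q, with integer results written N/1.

245/286

Same 7,7,6: normalisation and zero-m 3j drop out of the ratio.
A: Δ: 8! 6! 6! / 21! → 1/2444321880; sum: t=4:+1/49766400 t=5:−1/4147200 t=6:+1/2488320 t=7:−1/8709120 t=8:+1/232243200 = 7/99532800; 3j²(7 7 6; -2 3 -1) = Δ·Π!·Σ² = 1715/369512  (sign -1)
B: Δ: 8! 6! 6! / 21! → 1/2444321880; sum: t=7:−1/130636800 t=8:+1/232243200 = -1/298598400; 3j²(7 7 6; -3 6 -3) = Δ·Π!·Σ² = 7/1292  (sign +1)
I_A²/I_B² = (1715/369512)/(7/1292) = 245/286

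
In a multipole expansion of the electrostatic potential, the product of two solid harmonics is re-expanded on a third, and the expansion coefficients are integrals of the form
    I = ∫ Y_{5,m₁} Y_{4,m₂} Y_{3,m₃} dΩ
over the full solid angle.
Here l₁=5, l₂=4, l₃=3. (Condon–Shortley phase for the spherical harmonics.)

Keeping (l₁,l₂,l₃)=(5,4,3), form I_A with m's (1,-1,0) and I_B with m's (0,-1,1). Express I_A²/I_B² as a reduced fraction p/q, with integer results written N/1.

722/5

Same 5,4,3: normalisation and zero-m 3j drop out of the ratio.
A: Δ: 6! 4! 2! / 13! → 1/180180; sum: t=1:−1/1440 t=2:+1/192 t=3:−1/432 = 19/8640; 3j²(5 4 3; 1 -1 0) = Δ·Π!·Σ² = 361/30030  (sign -1)
B: Δ: 6! 4! 2! / 13! → 1/180180; sum: t=1:−1/5760 t=2:+1/288 t=3:−1/288 = -1/5760; 3j²(5 4 3; 0 -1 1) = Δ·Π!·Σ² = 1/12012  (sign -1)
I_A²/I_B² = (361/30030)/(1/12012) = 722/5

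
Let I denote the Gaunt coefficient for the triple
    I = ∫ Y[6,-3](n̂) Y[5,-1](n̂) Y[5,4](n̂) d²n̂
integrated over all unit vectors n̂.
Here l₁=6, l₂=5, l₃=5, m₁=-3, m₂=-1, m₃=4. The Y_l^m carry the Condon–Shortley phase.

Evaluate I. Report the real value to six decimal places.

-0.020582

m-sum 0 ✓  L=16 even ✓  1≤5≤11 ✓
Π(2lᵢ+1) = 13×11×11 = 1573
triangle coeff Δ(6,5,5) = 1/28588560
Σ_t [1,5]: t=1:−1/345600 t=2:+1/13824 t=3:−1/5184 t=4:+1/13824 t=5:−1/345600 = -7/129600
(3j)²=80/7293 [(6 5 5; 0 0 0)], sign=+1
Σ_t [3,4]: t=3:−1/155520 t=4:+1/138240 = 1/1244160
(3j)²=3/9724 [(6 5 5; -3 -1 4)], sign=-1
⇒ 4πI² = 20/3757
I = (-1)√(20/3757/(4π)) = -0.02058209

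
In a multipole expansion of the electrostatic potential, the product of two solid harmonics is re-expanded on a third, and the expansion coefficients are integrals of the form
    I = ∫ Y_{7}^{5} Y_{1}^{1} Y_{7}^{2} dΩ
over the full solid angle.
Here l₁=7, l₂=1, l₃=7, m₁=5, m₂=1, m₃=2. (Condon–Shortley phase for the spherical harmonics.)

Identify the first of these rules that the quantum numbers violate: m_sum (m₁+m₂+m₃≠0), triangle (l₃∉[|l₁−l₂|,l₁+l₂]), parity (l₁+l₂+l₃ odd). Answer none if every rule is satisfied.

m_sum

azimuthal sum: 5 + 1 + 2 = 8  ✗
6 ≤ 7 ≤ 8 (triangle on l)
L = 7 + 1 + 7 = 15 (odd)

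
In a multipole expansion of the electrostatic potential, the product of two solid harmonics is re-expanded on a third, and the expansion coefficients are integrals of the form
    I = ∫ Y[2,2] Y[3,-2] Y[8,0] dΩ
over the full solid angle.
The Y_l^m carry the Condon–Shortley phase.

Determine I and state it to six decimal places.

l₃=8 ∉ [1,5] — triangle fails ⇒ I = 0

0.000000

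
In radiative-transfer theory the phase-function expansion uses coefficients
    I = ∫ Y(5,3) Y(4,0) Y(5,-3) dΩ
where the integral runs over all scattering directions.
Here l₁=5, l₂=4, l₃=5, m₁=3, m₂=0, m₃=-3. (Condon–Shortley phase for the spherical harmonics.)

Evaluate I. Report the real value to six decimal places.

Rules hold: Σm=0, L=14 even, 1≤5≤9.
N = 11·9·11 = 1089
Δ = 4!·6!·4!/15! = 1/3153150
Racah Σ t=0..4: t=0:+1/69120 t=1:−1/1728 t=2:+1/576 t=3:−1/1728 t=4:+1/69120 = 7/11520
⇒ 3j(5 4 5; 0 0 0)² = 2/143, sgn -1
Racah Σ t=0..2: t=0:+1/27648 t=1:−1/4320 t=2:+1/11520 = -1/9216
⇒ 3j(5 4 5; 3 0 -3)² = 2/143, sgn -1
4πI² = N·(3j₀)²·(3jₘ)² = 36/169
I = +1·√(0.213018/4π) = 0.13019760

0.130198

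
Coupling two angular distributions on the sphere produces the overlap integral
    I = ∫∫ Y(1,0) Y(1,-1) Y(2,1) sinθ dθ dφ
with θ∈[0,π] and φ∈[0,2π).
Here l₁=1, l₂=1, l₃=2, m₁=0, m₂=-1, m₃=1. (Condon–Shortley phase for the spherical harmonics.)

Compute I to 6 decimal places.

-0.218510

Rules hold: Σm=0, L=4 even, 0≤2≤2.
N = 3·3·5 = 45
Δ = 0!·2!·2!/5! = 1/30
Racah Σ t=0..0: t=0:+1/1 = 1/1
⇒ 3j(1 1 2; 0 0 0)² = 2/15, sgn +1
Racah Σ t=0..0: t=0:+1/2 = 1/2
⇒ 3j(1 1 2; 0 -1 1)² = 1/10, sgn -1
4πI² = N·(3j₀)²·(3jₘ)² = 3/5
I = -1·√(0.6/4π) = -0.21850969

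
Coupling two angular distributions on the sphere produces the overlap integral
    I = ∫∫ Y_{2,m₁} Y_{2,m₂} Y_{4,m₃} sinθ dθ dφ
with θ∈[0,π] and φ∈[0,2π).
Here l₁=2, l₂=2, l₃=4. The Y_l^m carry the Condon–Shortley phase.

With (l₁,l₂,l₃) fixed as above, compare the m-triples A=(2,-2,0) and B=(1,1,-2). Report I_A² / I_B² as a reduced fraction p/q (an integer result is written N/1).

Shared (l₁,l₂,l₃)=(2,2,4): N and (l;000)² cancel in I_A²/I_B².
A: Δ = 0!·4!·4!/9! = 1/630; Racah Σ t=0..0: t=0:+1/576 = 1/576; ⇒ 3j(2 2 4; 2 -2 0)² = 1/630, sgn +1
B: Δ = 0!·4!·4!/9! = 1/630; Racah Σ t=0..0: t=0:+1/36 = 1/36; ⇒ 3j(2 2 4; 1 1 -2)² = 4/63, sgn +1
I_A²/I_B² = (1/630)/(4/63) = 1/40

1/40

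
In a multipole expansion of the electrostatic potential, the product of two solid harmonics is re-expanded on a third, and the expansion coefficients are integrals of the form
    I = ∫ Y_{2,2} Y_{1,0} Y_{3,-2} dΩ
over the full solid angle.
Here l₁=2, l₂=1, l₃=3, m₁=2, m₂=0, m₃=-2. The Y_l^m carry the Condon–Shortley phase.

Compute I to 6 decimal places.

m-sum 0 ✓  L=6 even ✓  1≤3≤3 ✓
Π(2lᵢ+1) = 5×3×7 = 105
triangle coeff Δ(2,1,3) = 1/105
Σ_t [0,0]: t=0:+1/4 = 1/4
(3j)²=3/35 [(2 1 3; 0 0 0)], sign=-1
Σ_t [0,0]: t=0:+1/24 = 1/24
(3j)²=1/21 [(2 1 3; 2 0 -2)], sign=-1
⇒ 4πI² = 3/7
I = (+1)√(3/7/(4π)) = 0.18467439

0.184674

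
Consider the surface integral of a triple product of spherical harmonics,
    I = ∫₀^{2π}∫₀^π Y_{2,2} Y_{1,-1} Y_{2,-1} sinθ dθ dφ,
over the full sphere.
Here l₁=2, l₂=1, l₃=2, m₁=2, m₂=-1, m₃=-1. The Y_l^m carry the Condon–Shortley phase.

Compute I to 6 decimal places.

Σlᵢ=5 odd — θ-integrand is odd under cosθ→−cosθ; I=0

0.000000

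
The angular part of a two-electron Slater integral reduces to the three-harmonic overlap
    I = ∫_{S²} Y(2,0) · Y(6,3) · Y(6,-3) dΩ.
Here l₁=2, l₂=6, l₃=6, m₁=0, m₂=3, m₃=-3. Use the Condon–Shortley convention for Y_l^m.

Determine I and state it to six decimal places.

Checks pass: Σm=0; 14 even; l₃=6∈[4,8].
(2·2+1)(2·6+1)(2·6+1) = 845
Δ: 2! 2! 10! / 15! → 1/90090
sum: t=0:+1/69120 t=1:−1/14400 t=2:+1/69120 = -7/172800
3j²(2 6 6; 0 0 0) = Δ·Π!·Σ² = 14/715  (sign -1)
sum: t=0:+1/1451520 t=1:−1/80640 t=2:+1/120960 = -1/290304
3j²(2 6 6; 0 3 -3) = Δ·Π!·Σ² = 5/2002  (sign +1)
combine: 4πI² = 845·14/715·5/2002 = 5/121
take √, sign -1: I = -0.05734392

-0.057344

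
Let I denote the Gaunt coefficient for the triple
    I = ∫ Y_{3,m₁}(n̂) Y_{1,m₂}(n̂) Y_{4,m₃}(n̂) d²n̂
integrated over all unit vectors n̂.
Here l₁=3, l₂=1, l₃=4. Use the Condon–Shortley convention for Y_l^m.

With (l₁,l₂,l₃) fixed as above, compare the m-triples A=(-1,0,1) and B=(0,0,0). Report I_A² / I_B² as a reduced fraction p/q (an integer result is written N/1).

Same 3,1,4: normalisation and zero-m 3j drop out of the ratio.
A: Δ: 0! 6! 2! / 9! → 1/252; sum: t=0:+1/48 = 1/48; 3j²(3 1 4; -1 0 1) = Δ·Π!·Σ² = 5/84  (sign -1)
B: Δ: 0! 6! 2! / 9! → 1/252; sum: t=0:+1/36 = 1/36; 3j²(3 1 4; 0 0 0) = Δ·Π!·Σ² = 4/63  (sign +1)
I_A²/I_B² = (5/84)/(4/63) = 15/16

15/16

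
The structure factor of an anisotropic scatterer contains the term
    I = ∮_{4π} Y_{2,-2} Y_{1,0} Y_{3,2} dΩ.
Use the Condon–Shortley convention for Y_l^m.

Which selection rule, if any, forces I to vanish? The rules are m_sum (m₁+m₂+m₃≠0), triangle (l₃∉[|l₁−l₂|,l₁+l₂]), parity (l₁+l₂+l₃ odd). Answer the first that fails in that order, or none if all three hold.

none

azimuthal sum: -2 + 0 + 2 = 0  ✓
1 ≤ 3 ≤ 3 (triangle on l)  ✓
L = 2 + 1 + 3 = 6 (even)  ✓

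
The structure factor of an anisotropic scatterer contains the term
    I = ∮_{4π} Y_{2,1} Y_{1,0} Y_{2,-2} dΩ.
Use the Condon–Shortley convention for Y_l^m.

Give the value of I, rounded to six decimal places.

0.000000

1 + 0 − 2 = -1 ≠ 0: azimuthal integral kills it; I = 0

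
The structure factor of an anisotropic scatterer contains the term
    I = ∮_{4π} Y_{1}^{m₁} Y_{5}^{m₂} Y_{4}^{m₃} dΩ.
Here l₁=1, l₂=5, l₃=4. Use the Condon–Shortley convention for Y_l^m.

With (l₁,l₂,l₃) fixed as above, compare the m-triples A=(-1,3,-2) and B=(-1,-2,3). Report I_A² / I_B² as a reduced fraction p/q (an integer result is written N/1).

28/3

l's match ⇒ only the (l;m) 3-j factors differ between A and B.
A: triangle coeff Δ(1,5,4) = 1/495; Σ_t [2,2]: t=2:+1/2880 = 1/2880; (3j)²=28/495 [(1 5 4; -1 3 -2)], sign=+1
B: triangle coeff Δ(1,5,4) = 1/495; Σ_t [2,2]: t=2:+1/10080 = 1/10080; (3j)²=1/165 [(1 5 4; -1 -2 3)], sign=-1
I_A²/I_B² = (28/495)/(1/165) = 28/3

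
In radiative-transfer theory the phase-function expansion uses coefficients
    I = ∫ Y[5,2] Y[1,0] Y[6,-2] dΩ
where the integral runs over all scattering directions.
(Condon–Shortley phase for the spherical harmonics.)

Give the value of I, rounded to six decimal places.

Rules hold: Σm=0, L=12 even, 4≤6≤6.
N = 11·3·13 = 429
Δ = 0!·10!·2!/13! = 1/858
Racah Σ t=0..0: t=0:+1/14400 = 1/14400
⇒ 3j(5 1 6; 0 0 0)² = 6/143, sgn +1
Racah Σ t=0..0: t=0:+1/30240 = 1/30240
⇒ 3j(5 1 6; 2 0 -2)² = 16/429, sgn +1
4πI² = N·(3j₀)²·(3jₘ)² = 96/143
I = +1·√(0.671329/4π) = 0.23113338

0.231133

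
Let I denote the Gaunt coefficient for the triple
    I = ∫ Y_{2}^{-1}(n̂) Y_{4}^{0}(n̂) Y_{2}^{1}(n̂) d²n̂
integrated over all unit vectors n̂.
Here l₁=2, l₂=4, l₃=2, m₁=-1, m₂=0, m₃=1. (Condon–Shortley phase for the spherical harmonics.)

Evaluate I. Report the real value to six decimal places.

0.161197

Rules hold: Σm=0, L=8 even, 2≤2≤6.
N = 5·9·5 = 225
Δ = 4!·0!·4!/9! = 1/630
Racah Σ t=2..2: t=2:+1/16 = 1/16
⇒ 3j(2 4 2; 0 0 0)² = 2/35, sgn +1
Racah Σ t=3..3: t=3:−1/36 = -1/36
⇒ 3j(2 4 2; -1 0 1)² = 8/315, sgn +1
4πI² = N·(3j₀)²·(3jₘ)² = 16/49
I = +1·√(0.326531/4π) = 0.16119702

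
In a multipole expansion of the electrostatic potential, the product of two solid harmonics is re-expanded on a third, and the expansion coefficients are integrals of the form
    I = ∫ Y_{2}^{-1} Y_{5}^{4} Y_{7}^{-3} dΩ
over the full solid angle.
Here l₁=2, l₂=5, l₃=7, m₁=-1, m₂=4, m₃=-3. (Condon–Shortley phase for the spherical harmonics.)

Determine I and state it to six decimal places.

Rules hold: Σm=0, L=14 even, 3≤7≤7.
N = 5·11·15 = 825
Δ = 0!·4!·10!/15! = 1/15015
Racah Σ t=0..0: t=0:+1/57600 = 1/57600
⇒ 3j(2 5 7; 0 0 0)² = 21/715, sgn -1
Racah Σ t=0..0: t=0:+1/2177280 = 1/2177280
⇒ 3j(2 5 7; -1 4 -3)² = 8/3003, sgn +1
4πI² = N·(3j₀)²·(3jₘ)² = 120/1859
I = -1·√(0.0645508/4π) = -0.07167142

-0.071671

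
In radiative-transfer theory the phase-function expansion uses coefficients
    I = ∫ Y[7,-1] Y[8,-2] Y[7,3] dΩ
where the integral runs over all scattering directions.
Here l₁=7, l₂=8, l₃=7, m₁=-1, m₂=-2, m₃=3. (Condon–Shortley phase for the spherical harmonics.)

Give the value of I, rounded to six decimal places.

-0.080215

m-sum 0 ✓  L=22 even ✓  1≤7≤15 ✓
Π(2lᵢ+1) = 15×17×15 = 3825
triangle coeff Δ(7,8,7) = 1/22086194130
Σ_t [1,7]: t=1:−1/18289152000 t=2:+1/248832000 t=3:−1/24883200 t=4:+1/11943936 t=5:−1/24883200 t=6:+1/248832000 t=7:−1/18289152000 = 11/975421440
(3j)²=1750/289731 [(7 8 7; 0 0 0)], sign=-1
Σ_t [2,6]: t=2:+1/597196800 t=3:−1/62208000 t=4:+1/39813120 t=5:−1/130636800 t=6:+1/2786918400 = 143/41803776000
(3j)²=26/7429 [(7 8 7; -1 -2 3)], sign=+1
⇒ 4πI² = 262500/3246473
I = (-1)√(262500/3246473/(4π)) = -0.08021467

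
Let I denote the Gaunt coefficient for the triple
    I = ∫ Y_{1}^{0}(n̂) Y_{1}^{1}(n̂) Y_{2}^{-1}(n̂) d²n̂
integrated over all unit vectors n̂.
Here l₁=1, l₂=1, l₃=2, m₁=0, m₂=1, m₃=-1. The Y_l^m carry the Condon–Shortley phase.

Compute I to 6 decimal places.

-0.218510

Rules hold: Σm=0, L=4 even, 0≤2≤2.
N = 3·3·5 = 45
Δ = 0!·2!·2!/5! = 1/30
Racah Σ t=0..0: t=0:+1/1 = 1/1
⇒ 3j(1 1 2; 0 0 0)² = 2/15, sgn +1
Racah Σ t=0..0: t=0:+1/2 = 1/2
⇒ 3j(1 1 2; 0 1 -1)² = 1/10, sgn -1
4πI² = N·(3j₀)²·(3jₘ)² = 3/5
I = -1·√(0.6/4π) = -0.21850969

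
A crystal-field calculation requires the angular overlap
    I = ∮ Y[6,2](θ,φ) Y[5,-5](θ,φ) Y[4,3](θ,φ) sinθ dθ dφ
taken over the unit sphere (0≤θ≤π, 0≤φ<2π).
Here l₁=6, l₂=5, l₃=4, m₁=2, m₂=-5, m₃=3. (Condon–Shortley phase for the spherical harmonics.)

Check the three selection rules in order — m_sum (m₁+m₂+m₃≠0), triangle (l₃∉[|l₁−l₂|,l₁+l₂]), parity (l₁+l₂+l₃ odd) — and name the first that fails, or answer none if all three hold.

azimuthal sum: 2 − 5 + 3 = 0  ✓
1 ≤ 4 ≤ 11 (triangle on l)  ✓
L = 6 + 5 + 4 = 15 (odd)  ✗

parity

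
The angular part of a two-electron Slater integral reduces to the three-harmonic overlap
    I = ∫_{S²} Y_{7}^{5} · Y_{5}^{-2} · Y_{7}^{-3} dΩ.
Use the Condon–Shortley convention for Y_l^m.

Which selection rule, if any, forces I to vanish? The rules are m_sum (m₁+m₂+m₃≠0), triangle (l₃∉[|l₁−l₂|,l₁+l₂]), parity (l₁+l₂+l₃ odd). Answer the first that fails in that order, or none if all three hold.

parity

azimuthal sum: 5 − 2 − 3 = 0  ✓
2 ≤ 7 ≤ 12 (triangle on l)  ✓
L = 7 + 5 + 7 = 19 (odd)  ✗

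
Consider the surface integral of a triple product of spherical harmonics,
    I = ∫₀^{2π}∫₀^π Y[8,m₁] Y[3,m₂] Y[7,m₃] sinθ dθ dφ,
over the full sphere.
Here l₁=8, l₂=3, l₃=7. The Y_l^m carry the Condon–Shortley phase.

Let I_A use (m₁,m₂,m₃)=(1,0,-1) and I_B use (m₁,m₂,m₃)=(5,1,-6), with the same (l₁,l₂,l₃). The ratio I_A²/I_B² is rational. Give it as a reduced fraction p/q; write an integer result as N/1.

52983/86528

Same 8,3,7: normalisation and zero-m 3j drop out of the ratio.
A: Δ: 4! 12! 2! / 19! → 1/5290740; sum: t=1:−1/6220800 t=2:+1/2419200 t=3:−1/11612160 = 29/174182400; 3j²(8 3 7; 1 0 -1) = Δ·Π!·Σ² = 841/83980  (sign +1)
B: Δ: 4! 12! 2! / 19! → 1/5290740; sum: t=2:+1/319334400 t=3:−1/2874009600 = 1/359251200; 3j²(8 3 7; 5 1 -6) = Δ·Π!·Σ² = 1664/101745  (sign -1)
I_A²/I_B² = (841/83980)/(1664/101745) = 52983/86528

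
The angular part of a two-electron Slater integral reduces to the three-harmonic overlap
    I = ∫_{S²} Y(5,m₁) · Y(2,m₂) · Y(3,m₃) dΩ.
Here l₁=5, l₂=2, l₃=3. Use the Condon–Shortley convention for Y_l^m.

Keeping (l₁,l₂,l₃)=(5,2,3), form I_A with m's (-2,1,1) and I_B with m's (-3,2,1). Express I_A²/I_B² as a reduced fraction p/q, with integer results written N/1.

l's match ⇒ only the (l;m) 3-j factors differ between A and B.
A: triangle coeff Δ(5,2,3) = 1/2310; Σ_t [3,3]: t=3:−1/288 = -1/288; (3j)²=1/22 [(5 2 3; -2 1 1)], sign=-1
B: triangle coeff Δ(5,2,3) = 1/2310; Σ_t [4,4]: t=4:+1/1152 = 1/1152; (3j)²=1/33 [(5 2 3; -3 2 1)], sign=+1
I_A²/I_B² = (1/22)/(1/33) = 3/2

3/2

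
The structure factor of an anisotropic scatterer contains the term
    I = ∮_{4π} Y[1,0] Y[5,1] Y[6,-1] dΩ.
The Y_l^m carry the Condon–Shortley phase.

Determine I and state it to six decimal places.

-0.241725

Checks pass: Σm=0; 12 even; l₃=6∈[4,6].
(2·1+1)(2·5+1)(2·6+1) = 429
Δ: 0! 2! 10! / 13! → 1/858
sum: t=0:+1/14400 = 1/14400
3j²(1 5 6; 0 0 0) = Δ·Π!·Σ² = 6/143  (sign +1)
sum: t=0:+1/17280 = 1/17280
3j²(1 5 6; 0 1 -1) = Δ·Π!·Σ² = 35/858  (sign -1)
combine: 4πI² = 429·6/143·35/858 = 105/143
take √, sign -1: I = -0.24172507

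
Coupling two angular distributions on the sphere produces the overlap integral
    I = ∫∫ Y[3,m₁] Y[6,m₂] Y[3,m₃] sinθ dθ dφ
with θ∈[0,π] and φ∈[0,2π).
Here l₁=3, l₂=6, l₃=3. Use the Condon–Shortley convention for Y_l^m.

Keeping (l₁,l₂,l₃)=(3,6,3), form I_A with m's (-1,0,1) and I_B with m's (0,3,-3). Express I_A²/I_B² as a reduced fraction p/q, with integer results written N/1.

l's match ⇒ only the (l;m) 3-j factors differ between A and B.
A: triangle coeff Δ(3,6,3) = 1/12012; Σ_t [4,4]: t=4:+1/2304 = 1/2304; (3j)²=75/4004 [(3 6 3; -1 0 1)], sign=+1
B: triangle coeff Δ(3,6,3) = 1/12012; Σ_t [3,3]: t=3:−1/25920 = -1/25920; (3j)²=1/143 [(3 6 3; 0 3 -3)], sign=-1
I_A²/I_B² = (75/4004)/(1/143) = 75/28

75/28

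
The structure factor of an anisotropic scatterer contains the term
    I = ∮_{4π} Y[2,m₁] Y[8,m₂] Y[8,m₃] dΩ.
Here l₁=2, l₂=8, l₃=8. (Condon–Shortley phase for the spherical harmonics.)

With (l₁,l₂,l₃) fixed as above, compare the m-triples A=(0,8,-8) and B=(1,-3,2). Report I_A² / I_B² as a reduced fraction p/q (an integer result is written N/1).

Same 2,8,8: normalisation and zero-m 3j drop out of the ratio.
A: Δ: 2! 2! 14! / 19! → 1/348840; sum: t=2:+1/348713164800 = 1/348713164800; 3j²(2 8 8; 0 8 -8) = Δ·Π!·Σ² = 40/969  (sign +1)
B: Δ: 2! 2! 14! / 19! → 1/348840; sum: t=0:+1/87091200 t=1:−1/174182400 = 1/174182400; 3j²(2 8 8; 1 -3 2) = Δ·Π!·Σ² = 55/7752  (sign +1)
I_A²/I_B² = (40/969)/(55/7752) = 64/11

64/11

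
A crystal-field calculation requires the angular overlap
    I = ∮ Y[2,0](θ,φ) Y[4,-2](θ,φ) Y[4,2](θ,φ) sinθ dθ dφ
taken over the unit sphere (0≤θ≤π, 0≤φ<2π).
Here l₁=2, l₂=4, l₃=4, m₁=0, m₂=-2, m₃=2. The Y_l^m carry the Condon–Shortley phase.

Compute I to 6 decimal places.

0.065536

Rules hold: Σm=0, L=10 even, 2≤4≤6.
N = 5·9·9 = 405
Δ = 2!·2!·6!/11! = 1/13860
Racah Σ t=0..2: t=0:+1/192 t=1:−1/36 t=2:+1/192 = -5/288
⇒ 3j(2 4 4; 0 0 0)² = 20/693, sgn -1
Racah Σ t=0..2: t=0:+1/192 t=1:−1/120 t=2:+1/2880 = -1/360
⇒ 3j(2 4 4; 0 -2 2)² = 16/3465, sgn -1
4πI² = N·(3j₀)²·(3jₘ)² = 320/5929
I = +1·√(0.053972/4π) = 0.06553591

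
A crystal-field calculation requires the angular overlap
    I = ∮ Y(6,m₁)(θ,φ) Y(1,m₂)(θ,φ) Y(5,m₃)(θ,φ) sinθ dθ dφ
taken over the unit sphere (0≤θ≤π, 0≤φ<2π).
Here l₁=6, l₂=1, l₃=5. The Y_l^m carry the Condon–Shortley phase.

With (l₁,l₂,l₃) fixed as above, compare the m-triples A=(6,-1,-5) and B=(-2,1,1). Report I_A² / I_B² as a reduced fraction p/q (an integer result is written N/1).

l's match ⇒ only the (l;m) 3-j factors differ between A and B.
A: triangle coeff Δ(6,1,5) = 1/858; Σ_t [0,0]: t=0:+1/7257600 = 1/7257600; (3j)²=1/13 [(6 1 5; 6 -1 -5)], sign=+1
B: triangle coeff Δ(6,1,5) = 1/858; Σ_t [2,2]: t=2:+1/34560 = 1/34560; (3j)²=14/429 [(6 1 5; -2 1 1)], sign=+1
I_A²/I_B² = (1/13)/(14/429) = 33/14

33/14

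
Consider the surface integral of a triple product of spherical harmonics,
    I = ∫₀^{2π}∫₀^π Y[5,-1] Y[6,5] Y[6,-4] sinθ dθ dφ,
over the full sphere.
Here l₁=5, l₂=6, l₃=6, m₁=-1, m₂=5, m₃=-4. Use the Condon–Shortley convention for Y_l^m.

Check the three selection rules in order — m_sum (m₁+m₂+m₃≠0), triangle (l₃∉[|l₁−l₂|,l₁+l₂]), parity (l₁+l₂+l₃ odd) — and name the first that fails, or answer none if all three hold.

Σmᵢ = 0  ✓
l₃∈[|l₁−l₂|,l₁+l₂]=[1,11], have l₃=6  ✓
Σlᵢ = 17 ⇒ odd  ✗

parity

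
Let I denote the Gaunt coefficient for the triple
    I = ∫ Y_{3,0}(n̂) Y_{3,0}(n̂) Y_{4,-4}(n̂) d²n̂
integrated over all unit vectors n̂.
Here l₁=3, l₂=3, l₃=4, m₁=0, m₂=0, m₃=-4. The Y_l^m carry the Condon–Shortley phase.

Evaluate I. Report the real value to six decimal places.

0 + 0 − 4 = -4 ≠ 0: azimuthal integral kills it; I = 0

0.000000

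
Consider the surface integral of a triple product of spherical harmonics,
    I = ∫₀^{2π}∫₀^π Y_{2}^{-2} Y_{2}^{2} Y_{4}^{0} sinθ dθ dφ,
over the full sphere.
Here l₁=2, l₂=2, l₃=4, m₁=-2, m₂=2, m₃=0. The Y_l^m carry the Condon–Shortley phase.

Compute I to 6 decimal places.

m-sum 0 ✓  L=8 even ✓  0≤4≤4 ✓
Π(2lᵢ+1) = 5×5×9 = 225
triangle coeff Δ(2,2,4) = 1/630
Σ_t [0,0]: t=0:+1/16 = 1/16
(3j)²=2/35 [(2 2 4; 0 0 0)], sign=+1
Σ_t [0,0]: t=0:+1/576 = 1/576
(3j)²=1/630 [(2 2 4; -2 2 0)], sign=+1
⇒ 4πI² = 1/49
I = (+1)√(1/49/(4π)) = 0.04029926

0.040299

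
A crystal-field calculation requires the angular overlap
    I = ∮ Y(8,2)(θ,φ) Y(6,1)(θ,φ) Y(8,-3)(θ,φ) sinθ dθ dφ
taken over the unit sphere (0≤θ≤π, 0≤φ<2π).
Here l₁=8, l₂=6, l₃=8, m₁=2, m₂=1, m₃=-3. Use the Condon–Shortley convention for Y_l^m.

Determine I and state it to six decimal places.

-0.102118

Rules hold: Σm=0, L=22 even, 2≤8≤14.
N = 17·13·17 = 3757
Δ = 6!·10!·6!/23! = 1/13742520792
Racah Σ t=0..6: t=0:+1/41803776000 t=1:−1/435456000 t=2:+1/39813120 t=3:−1/18662400 t=4:+1/39813120 t=5:−1/435456000 t=6:+1/41803776000 = -11/1393459200
⇒ 3j(8 6 8; 0 0 0)² = 600/96577, sgn -1
Racah Σ t=1..6: t=1:−1/1244160000 t=2:+1/99532800 t=3:−1/52254720 t=4:+1/139345920 t=5:−1/2090188800 t=6:+1/313528320000 = -143/44789760000
⇒ 3j(8 6 8; 2 1 -3)² = 1001/178296, sgn +1
4πI² = N·(3j₀)²·(3jₘ)² = 25025/190969
I = -1·√(0.131042/4π) = -0.10211762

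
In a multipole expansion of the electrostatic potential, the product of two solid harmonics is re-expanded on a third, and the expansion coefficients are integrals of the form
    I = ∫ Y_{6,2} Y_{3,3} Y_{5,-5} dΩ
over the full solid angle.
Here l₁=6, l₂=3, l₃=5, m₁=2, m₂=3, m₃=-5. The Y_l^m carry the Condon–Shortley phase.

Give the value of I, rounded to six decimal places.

-0.036034

Checks pass: Σm=0; 14 even; l₃=5∈[3,9].
(2·6+1)(2·3+1)(2·5+1) = 1001
Δ: 4! 8! 2! / 15! → 1/675675
sum: t=1:−1/8640 t=2:+1/2304 t=3:−1/8640 = 7/34560
3j²(6 3 5; 0 0 0) = Δ·Π!·Σ² = 7/429  (sign -1)
sum: t=4:+1/1935360 = 1/1935360
3j²(6 3 5; 2 3 -5) = Δ·Π!·Σ² = 1/1001  (sign +1)
combine: 4πI² = 1001·7/429·1/1001 = 7/429
take √, sign -1: I = -0.03603425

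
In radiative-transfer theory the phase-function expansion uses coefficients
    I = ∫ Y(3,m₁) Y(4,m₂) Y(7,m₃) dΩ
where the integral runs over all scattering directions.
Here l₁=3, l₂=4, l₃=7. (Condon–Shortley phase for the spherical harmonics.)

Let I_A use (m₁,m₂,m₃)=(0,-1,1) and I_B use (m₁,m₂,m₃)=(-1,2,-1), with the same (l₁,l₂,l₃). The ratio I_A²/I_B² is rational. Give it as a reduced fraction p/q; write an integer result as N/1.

Same 3,4,7: normalisation and zero-m 3j drop out of the ratio.
A: Δ: 0! 6! 8! / 15! → 1/45045; sum: t=0:+1/25920 = 1/25920; 3j²(3 4 7; 0 -1 1) = Δ·Π!·Σ² = 32/1287  (sign +1)
B: Δ: 0! 6! 8! / 15! → 1/45045; sum: t=0:+1/69120 = 1/69120; 3j²(3 4 7; -1 2 -1) = Δ·Π!·Σ² = 4/429  (sign +1)
I_A²/I_B² = (32/1287)/(4/429) = 8/3

8/3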